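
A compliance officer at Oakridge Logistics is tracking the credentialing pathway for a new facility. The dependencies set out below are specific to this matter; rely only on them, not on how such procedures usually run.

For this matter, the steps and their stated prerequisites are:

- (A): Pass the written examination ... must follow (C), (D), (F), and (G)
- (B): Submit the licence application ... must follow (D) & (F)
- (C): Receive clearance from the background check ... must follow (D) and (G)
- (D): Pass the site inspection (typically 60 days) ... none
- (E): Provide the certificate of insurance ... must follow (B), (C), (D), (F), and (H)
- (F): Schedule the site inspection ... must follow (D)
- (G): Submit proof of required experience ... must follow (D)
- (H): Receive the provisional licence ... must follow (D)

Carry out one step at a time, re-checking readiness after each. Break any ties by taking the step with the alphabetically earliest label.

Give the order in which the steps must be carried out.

(D) → (F) → (B) → (G) → (C) → (A) → (H) → (E)

(D) has no prerequisites → (D) first.
(F), (G) and (H) are all available; (F) has the earlier label → (F).
(B) now also ready, so the ready set is {(B), (G), (H)}; (B) has the earlier label → (B).
Ready: (G) and (H). (G) has the earlier label → (G).
(C) now also ready, so the ready set is {(C), (H)}; (C) has the earlier label → (C).
(A) now also ready, so the ready set is {(A), (H)}; (A) has the earlier label → (A).
(H) needed (D), now all done → (H).
Next only (E) has its prerequisites met → (E).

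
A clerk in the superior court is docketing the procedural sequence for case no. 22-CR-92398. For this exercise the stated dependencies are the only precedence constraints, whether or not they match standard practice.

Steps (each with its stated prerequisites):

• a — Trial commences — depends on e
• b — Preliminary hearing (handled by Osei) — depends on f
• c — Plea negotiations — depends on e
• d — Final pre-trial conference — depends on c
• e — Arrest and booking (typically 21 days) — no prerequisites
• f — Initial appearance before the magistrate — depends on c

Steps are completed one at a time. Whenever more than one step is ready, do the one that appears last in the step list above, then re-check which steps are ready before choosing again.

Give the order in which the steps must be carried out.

e, c, f, d, b, a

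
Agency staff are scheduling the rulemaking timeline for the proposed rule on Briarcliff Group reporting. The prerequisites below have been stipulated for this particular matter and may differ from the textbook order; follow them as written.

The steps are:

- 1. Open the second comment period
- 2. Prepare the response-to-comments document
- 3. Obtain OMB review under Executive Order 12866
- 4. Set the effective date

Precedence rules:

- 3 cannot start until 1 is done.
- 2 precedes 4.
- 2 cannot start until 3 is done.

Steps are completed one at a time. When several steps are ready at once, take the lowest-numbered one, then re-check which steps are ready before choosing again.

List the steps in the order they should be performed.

Only 1 has no prerequisites, so it is first.
That leaves 3 as the only ready step → 3.
Next only 2 has its prerequisites met → 2.
4 is the only step now ready → 4.

1 3 2 4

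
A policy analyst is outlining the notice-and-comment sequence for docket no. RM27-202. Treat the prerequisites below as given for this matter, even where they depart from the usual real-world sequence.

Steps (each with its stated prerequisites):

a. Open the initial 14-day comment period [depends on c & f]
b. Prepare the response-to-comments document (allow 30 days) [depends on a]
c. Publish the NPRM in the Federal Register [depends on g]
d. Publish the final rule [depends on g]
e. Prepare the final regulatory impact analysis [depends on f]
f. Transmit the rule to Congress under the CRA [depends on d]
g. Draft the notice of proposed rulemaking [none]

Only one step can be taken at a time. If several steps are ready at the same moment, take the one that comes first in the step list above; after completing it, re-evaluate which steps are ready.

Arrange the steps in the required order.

g c d f a b e

g has no prerequisites → g first.
Now c and d have their prerequisites met. c is listed earlier, so c next.
d is the only step now ready → d.
Next only f has its prerequisites met → f.
Now a and e have their prerequisites met. a is listed earlier, so a next.
b now also ready, so the ready set is {b, e}; b is listed earlier → b.
e needed f, now all done → e.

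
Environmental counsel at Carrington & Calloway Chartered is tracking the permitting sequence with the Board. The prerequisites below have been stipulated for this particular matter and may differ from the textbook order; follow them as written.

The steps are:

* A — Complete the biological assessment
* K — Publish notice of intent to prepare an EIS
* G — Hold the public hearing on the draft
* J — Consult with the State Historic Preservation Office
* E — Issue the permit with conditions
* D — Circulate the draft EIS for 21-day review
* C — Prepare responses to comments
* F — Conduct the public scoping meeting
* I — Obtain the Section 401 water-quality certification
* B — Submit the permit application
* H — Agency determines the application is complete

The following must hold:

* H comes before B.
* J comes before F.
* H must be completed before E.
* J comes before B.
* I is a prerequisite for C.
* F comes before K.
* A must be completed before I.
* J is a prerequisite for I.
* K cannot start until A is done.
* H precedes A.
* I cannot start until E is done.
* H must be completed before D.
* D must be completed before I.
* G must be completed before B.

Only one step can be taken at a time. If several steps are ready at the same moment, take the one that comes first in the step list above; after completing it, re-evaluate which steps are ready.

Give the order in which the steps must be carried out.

Nothing is required for G, J and H. G is listed earlier → G first.
Now J and H have their prerequisites met. J is listed earlier, so J next.
Now F and H have their prerequisites met. F is listed earlier, so F next.
Next only H has its prerequisites met → H.
Ready: A, E, D and B. A is listed earlier → A.
Ready: K, E, D and B. K is listed earlier → K.
Now E, D and B have their prerequisites met. E is listed earlier, so E next.
Now D and B have their prerequisites met. D is listed earlier, so D next.
I and B are both available; I is listed earlier → I.
C now also ready, so the ready set is {C, B}; C is listed earlier → C.
B needed G, J and H, now all done → B.

G → J → F → H → A → K → E → D → I → C → B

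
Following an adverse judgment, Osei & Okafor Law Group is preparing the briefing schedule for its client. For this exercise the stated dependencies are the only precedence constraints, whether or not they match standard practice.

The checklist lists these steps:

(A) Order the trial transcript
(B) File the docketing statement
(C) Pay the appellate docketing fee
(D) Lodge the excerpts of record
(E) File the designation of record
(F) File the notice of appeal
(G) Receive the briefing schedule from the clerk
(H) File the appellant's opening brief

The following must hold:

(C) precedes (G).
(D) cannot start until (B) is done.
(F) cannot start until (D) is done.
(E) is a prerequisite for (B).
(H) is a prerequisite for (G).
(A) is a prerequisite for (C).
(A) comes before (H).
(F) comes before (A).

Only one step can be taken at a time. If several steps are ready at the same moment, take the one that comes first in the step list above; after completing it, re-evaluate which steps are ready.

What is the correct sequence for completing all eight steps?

(E) → (B) → (D) → (F) → (A) → (C) → (H) → (G)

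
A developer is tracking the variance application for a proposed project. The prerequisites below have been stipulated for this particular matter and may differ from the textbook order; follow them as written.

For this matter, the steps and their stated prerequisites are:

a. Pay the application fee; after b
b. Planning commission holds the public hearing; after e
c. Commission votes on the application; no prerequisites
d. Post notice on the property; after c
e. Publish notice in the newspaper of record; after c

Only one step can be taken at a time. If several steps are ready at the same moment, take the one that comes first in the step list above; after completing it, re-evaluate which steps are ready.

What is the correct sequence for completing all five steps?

c, d, e, b, a

c has no prerequisites → c first.
Now d and e have their prerequisites met. d is listed earlier, so d next.
That leaves e as the only ready step → e.
b needed e, now all done → b.
a needed b, now all done → a.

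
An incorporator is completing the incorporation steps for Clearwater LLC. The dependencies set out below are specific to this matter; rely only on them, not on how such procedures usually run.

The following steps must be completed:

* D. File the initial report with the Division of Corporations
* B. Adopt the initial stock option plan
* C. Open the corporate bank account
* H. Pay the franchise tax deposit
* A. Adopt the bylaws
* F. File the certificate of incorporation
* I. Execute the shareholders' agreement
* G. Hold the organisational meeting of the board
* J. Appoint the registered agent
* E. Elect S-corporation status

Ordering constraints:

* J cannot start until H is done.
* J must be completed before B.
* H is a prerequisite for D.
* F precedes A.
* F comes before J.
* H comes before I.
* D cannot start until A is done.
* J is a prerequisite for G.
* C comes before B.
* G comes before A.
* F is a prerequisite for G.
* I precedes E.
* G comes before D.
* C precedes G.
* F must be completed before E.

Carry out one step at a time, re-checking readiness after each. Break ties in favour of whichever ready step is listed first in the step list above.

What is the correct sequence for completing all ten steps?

C, H and F have no prerequisites; C is listed earlier, so C is first.
Now H and F have their prerequisites met. H is listed earlier, so H next.
F and I are both available; F is listed earlier → F.
J now also ready, so the ready set is {I, J}; I is listed earlier → I.
Now J and E have their prerequisites met. J is listed earlier, so J next.
B, G and E are all available; B is listed earlier → B.
G and E are both available; G is listed earlier → G.
A and E are both available; A is listed earlier → A.
Ready: D and E. D is listed earlier → D.
That leaves E as the only ready step → E.

C, H, F, I, J, B, G, A, D, E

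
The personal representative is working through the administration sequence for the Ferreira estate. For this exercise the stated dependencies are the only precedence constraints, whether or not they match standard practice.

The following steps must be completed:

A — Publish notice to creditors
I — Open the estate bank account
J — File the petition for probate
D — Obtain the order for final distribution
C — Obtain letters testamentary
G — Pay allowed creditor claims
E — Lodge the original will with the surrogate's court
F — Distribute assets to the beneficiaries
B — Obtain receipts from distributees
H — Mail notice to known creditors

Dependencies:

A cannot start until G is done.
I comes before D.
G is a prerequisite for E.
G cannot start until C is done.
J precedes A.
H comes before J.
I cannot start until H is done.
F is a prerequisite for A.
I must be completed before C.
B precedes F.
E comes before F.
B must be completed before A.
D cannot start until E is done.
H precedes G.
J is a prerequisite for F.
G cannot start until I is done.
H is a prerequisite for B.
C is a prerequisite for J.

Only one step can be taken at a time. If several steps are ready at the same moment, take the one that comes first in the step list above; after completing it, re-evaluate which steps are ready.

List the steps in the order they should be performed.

H, I, C, J, G, E, D, B, F, A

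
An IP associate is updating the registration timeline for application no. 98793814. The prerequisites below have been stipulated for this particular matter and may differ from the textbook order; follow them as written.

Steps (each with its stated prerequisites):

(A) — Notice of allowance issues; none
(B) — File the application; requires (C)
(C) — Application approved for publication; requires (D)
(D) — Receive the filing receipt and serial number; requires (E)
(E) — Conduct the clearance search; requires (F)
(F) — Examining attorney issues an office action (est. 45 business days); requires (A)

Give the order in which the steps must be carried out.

(A) → (F) → (E) → (D) → (C) → (B)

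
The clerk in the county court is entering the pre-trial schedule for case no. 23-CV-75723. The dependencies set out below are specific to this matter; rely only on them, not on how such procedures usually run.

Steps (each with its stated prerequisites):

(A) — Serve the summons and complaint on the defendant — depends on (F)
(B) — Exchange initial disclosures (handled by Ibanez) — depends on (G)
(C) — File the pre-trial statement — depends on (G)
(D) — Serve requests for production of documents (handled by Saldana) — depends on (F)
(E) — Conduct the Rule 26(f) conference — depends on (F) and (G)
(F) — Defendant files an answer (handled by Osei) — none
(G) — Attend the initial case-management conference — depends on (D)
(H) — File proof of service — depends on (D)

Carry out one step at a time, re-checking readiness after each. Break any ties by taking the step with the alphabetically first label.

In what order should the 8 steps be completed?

(F) is the only step with nothing outstanding, so it goes first.
Ready: (A) and (D). (A) has the earlier label → (A).
That leaves (D) as the only ready step → (D).
Ready: (G) and (H). (G) has the earlier label → (G).
Now (B), (C), (E) and (H) have their prerequisites met. (B) has the earlier label, so (B) next.
(C), (E) and (H) are all available; (C) has the earlier label → (C).
(E) and (H) are both available; (E) has the earlier label → (E).
That leaves (H) as the only ready step → (H).

(F), (A), (D), (G), (B), (C), (E), (H)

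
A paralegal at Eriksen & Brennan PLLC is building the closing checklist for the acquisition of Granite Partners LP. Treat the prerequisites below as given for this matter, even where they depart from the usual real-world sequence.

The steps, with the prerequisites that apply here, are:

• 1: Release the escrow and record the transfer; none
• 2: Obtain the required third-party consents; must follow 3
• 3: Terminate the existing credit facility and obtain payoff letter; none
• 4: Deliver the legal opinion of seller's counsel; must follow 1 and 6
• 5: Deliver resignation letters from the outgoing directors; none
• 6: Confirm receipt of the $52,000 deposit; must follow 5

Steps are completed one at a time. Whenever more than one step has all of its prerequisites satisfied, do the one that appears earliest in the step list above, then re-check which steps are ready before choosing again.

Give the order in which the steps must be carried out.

Nothing is required for 1, 3 and 5. 1 is listed earlier → 1 first.
Now 3 and 5 have their prerequisites met. 3 is listed earlier, so 3 next.
2 now also ready, so the ready set is {2, 5}; 2 is listed earlier → 2.
5 is the only step now ready → 5.
That leaves 6 as the only ready step → 6.
4 is the only step now ready → 4.

1 3 2 5 6 4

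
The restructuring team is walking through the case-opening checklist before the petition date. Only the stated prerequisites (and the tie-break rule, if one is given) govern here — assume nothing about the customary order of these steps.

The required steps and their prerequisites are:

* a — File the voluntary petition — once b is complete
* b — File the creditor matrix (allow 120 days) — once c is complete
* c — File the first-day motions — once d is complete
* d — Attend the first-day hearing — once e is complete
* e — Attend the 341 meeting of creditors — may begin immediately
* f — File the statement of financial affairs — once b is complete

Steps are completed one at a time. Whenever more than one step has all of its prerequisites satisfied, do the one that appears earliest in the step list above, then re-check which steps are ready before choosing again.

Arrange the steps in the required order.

e is the only step with nothing outstanding, so it goes first.
d is the only step now ready → d.
c needed d, now all done → c.
That leaves b as the only ready step → b.
Now a and f have their prerequisites met. a is listed earlier, so a next.
Next only f has its prerequisites met → f.

e d c b a f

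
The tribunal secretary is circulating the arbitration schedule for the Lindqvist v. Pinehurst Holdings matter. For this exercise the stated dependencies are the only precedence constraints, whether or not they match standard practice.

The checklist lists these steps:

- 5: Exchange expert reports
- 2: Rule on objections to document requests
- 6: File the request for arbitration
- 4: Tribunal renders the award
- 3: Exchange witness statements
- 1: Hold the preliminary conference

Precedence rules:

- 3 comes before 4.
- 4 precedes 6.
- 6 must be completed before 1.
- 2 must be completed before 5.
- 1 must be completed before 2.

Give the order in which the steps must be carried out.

3, 4, 6, 1, 2, 5

Only 3 has no prerequisites, so it is first.
Next only 4 has its prerequisites met → 4.
That leaves 6 as the only ready step → 6.
1 needed 6, now all done → 1.
2 needed 1, now all done → 2.
5 needed 2, now all done → 5.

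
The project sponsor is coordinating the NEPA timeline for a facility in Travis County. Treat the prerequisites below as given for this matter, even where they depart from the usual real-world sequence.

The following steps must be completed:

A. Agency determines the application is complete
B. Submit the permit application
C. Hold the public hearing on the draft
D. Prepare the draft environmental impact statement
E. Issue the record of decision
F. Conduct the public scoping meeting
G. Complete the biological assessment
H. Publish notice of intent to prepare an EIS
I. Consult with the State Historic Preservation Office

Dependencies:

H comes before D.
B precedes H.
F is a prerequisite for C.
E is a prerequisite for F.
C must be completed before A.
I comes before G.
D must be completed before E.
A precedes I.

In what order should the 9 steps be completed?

B H D E F C A I G

B is the only step with nothing outstanding, so it goes first.
H needed B, now all done → H.
D needed H, now all done → D.
E is the only step now ready → E.
F is the only step now ready → F.
C is the only step now ready → C.
A needed C, now all done → A.
Next only I has its prerequisites met → I.
Next only G has its prerequisites met → G.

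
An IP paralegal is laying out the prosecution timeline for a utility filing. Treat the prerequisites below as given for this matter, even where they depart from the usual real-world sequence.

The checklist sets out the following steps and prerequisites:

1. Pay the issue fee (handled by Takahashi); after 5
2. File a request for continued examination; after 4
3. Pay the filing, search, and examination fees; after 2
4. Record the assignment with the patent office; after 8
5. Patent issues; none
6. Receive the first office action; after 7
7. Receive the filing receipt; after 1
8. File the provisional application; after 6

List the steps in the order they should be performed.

5 has no prerequisites → 5 first.
1 needed 5, now all done → 1.
Next only 7 has its prerequisites met → 7.
6 needed 7, now all done → 6.
8 needed 6, now all done → 8.
That leaves 4 as the only ready step → 4.
2 needed 4, now all done → 2.
3 needed 2, now all done → 3.

5 1 7 6 8 4 2 3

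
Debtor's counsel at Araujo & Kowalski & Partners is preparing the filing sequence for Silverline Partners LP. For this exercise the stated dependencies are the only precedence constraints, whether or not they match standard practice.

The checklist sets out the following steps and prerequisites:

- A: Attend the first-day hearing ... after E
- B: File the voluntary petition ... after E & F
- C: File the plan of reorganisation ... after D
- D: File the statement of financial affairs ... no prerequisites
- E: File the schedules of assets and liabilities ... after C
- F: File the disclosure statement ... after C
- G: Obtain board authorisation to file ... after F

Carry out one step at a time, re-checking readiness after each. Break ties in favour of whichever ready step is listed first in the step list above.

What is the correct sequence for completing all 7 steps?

D has no prerequisites → D first.
C needed D, now all done → C.
Now E and F have their prerequisites met. E is listed earlier, so E next.
A now also ready, so the ready set is {A, F}; A is listed earlier → A.
F needed C, now all done → F.
B and G are both available; B is listed earlier → B.
G needed F, now all done → G.

D, C, E, A, F, B, G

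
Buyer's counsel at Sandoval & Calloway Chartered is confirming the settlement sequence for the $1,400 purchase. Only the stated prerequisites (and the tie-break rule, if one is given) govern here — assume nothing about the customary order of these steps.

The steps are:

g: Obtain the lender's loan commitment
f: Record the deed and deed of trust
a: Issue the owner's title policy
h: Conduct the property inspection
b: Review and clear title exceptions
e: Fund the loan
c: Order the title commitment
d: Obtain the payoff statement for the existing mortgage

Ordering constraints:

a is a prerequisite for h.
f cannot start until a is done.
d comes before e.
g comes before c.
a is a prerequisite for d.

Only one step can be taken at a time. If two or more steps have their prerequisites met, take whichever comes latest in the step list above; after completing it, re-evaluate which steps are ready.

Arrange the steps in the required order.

b, a, d, e, h, f, g, c

b, a and g have no prerequisites; b is listed later, so b is first.
Ready: a and g. a is listed later → a.
d, h and f now also ready, so the ready set is {d, h, f, g}; d is listed later → d.
e now also ready, so the ready set is {e, h, f, g}; e is listed later → e.
h, f and g are all available; h is listed later → h.
Now f and g have their prerequisites met. f is listed later, so f next.
g is the only step now ready → g.
That leaves c as the only ready step → c.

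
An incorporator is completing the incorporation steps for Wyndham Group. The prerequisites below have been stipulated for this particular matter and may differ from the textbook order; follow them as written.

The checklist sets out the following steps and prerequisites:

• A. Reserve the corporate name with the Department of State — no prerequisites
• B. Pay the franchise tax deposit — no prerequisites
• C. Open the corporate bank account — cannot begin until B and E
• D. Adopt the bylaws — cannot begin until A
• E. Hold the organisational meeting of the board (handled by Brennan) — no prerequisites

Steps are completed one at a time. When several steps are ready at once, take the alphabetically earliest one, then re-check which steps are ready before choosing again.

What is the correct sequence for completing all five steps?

A, B and E have no prerequisites; A has the earlier label, so A is first.
Now B, D and E have their prerequisites met. B has the earlier label, so B next.
D and E are both available; D has the earlier label → D.
Next only E has its prerequisites met → E.
C needed B and E, now all done → C.

A → B → D → E → C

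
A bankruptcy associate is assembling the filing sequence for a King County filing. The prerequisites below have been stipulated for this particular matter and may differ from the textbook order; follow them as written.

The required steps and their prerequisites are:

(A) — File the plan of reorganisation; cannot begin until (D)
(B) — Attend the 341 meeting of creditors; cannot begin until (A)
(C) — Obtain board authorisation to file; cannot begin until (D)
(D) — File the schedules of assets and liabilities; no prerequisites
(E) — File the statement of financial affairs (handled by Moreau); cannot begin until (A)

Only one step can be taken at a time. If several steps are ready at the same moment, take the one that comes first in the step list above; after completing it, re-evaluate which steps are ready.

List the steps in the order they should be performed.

Only (D) has no prerequisites, so it is first.
Now (A) and (C) have their prerequisites met. (A) is listed earlier, so (A) next.
Ready: (B), (C) and (E). (B) is listed earlier → (B).
Ready: (C) and (E). (C) is listed earlier → (C).
Next only (E) has its prerequisites met → (E).

(D) → (A) → (B) → (C) → (E)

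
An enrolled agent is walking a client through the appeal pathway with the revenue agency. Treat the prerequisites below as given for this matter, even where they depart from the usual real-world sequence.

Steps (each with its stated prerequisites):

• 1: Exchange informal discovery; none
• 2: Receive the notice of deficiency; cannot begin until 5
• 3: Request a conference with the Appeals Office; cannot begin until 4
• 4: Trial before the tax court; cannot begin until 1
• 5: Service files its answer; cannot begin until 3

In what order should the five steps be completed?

Only 1 has no prerequisites, so it is first.
4 needed 1, now all done → 4.
3 needed 4, now all done → 3.
5 needed 3, now all done → 5.
That leaves 2 as the only ready step → 2.

1 4 3 5 2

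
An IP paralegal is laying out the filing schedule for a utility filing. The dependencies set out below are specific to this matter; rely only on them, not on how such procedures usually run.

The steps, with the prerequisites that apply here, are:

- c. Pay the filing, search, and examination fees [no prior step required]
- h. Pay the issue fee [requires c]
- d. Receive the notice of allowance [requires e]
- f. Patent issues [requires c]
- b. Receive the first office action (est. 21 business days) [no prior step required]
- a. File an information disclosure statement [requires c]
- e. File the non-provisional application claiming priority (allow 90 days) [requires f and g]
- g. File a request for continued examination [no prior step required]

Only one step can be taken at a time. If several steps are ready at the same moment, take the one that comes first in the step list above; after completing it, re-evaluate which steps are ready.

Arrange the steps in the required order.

c, h, f, b, a, g, e, d

Nothing is required for c, b and g. c is listed earlier → c first.
h, f and a now also ready, so the ready set is {h, f, b, a, g}; h is listed earlier → h.
Ready: f, b, a and g. f is listed earlier → f.
Ready: b, a and g. b is listed earlier → b.
Now a and g have their prerequisites met. a is listed earlier, so a next.
That leaves g as the only ready step → g.
e is the only step now ready → e.
d needed e, now all done → d.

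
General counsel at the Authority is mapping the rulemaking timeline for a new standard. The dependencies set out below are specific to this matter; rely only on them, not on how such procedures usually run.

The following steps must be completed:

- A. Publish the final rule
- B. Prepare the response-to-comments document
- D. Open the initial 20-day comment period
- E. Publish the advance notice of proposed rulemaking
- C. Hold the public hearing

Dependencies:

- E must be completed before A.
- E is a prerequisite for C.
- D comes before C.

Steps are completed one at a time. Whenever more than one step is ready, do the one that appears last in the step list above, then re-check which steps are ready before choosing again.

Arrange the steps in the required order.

E, D, C, B, A

Nothing is required for E, D and B. E is listed later → E first.
Now D, B and A have their prerequisites met. D is listed later, so D next.
Ready: C, B and A. C is listed later → C.
B and A are both available; B is listed later → B.
A needed E, now all done → A.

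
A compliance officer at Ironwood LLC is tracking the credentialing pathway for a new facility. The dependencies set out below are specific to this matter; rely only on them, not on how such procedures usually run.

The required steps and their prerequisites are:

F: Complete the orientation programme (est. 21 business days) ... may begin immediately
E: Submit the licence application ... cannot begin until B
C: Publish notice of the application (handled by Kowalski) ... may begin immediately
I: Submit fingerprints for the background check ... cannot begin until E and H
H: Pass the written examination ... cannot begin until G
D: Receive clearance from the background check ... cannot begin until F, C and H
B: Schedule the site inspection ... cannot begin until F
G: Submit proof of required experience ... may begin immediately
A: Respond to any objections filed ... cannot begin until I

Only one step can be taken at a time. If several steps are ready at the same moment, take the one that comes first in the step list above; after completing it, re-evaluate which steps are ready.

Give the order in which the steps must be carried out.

F C B E G H I D A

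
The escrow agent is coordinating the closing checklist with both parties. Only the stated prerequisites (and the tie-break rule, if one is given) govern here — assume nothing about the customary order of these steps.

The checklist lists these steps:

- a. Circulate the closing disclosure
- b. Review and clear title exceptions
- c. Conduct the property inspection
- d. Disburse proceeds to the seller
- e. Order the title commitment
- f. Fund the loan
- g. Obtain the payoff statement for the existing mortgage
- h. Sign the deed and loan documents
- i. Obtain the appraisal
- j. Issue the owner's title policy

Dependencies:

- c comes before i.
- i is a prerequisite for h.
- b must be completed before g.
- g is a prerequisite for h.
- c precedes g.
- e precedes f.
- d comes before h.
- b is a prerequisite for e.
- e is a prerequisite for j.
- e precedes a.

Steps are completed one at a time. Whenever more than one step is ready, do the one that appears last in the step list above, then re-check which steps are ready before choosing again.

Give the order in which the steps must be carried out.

d, c, i, b, g, h, e, j, f, a

d, c and b have no prerequisites; d is listed later, so d is first.
Now c and b have their prerequisites met. c is listed later, so c next.
i now also ready, so the ready set is {i, b}; i is listed later → i.
That leaves b as the only ready step → b.
g and e are both available; g is listed later → g.
Now h and e have their prerequisites met. h is listed later, so h next.
That leaves e as the only ready step → e.
Now j, f and a have their prerequisites met. j is listed later, so j next.
Ready: f and a. f is listed later → f.
Next only a has its prerequisites met → a.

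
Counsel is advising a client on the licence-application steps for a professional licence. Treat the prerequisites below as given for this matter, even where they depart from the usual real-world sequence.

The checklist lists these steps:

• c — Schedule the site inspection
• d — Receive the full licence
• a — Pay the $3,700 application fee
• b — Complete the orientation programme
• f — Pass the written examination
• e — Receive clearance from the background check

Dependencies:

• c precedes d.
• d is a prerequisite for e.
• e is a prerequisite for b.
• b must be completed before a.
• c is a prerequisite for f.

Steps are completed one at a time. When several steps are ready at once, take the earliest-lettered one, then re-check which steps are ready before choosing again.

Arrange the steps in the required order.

c d e b a f

c is the only step with nothing outstanding, so it goes first.
d and f are both available; d has the earlier label → d.
e and f are both available; e has the earlier label → e.
b now also ready, so the ready set is {b, f}; b has the earlier label → b.
Ready: a and f. a has the earlier label → a.
f needed c, now all done → f.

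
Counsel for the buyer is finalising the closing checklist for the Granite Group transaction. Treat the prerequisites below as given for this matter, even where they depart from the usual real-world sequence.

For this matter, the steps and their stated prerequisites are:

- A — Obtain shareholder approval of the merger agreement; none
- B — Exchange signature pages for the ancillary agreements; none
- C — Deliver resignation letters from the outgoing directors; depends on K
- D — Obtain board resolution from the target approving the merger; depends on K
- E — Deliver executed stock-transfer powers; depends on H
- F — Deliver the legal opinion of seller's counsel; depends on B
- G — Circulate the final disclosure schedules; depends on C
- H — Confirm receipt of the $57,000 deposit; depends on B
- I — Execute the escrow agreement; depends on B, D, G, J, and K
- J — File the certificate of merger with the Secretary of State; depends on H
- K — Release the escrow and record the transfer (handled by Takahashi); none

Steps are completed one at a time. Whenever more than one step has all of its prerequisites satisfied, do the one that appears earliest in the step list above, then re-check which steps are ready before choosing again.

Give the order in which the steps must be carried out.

Nothing is required for A, B and K. A is listed earlier → A first.
Ready: B and K. B is listed earlier → B.
Ready: F, H and K. F is listed earlier → F.
Ready: H and K. H is listed earlier → H.
E and J now also ready, so the ready set is {E, J, K}; E is listed earlier → E.
Ready: J and K. J is listed earlier → J.
That leaves K as the only ready step → K.
Ready: C and D. C is listed earlier → C.
Ready: D and G. D is listed earlier → D.
Next only G has its prerequisites met → G.
I needed B, D, G, J and K, now all done → I.

A B F H E J K C D G I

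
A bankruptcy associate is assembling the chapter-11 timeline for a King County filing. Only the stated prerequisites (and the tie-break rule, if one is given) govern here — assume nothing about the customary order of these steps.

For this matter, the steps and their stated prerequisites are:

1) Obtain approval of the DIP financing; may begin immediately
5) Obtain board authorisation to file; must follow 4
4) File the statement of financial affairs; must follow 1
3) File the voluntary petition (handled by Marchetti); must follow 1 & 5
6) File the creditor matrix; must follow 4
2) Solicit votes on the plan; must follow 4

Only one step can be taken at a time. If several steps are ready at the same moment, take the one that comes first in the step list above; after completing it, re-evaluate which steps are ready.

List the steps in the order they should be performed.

1 has no prerequisites → 1 first.
That leaves 4 as the only ready step → 4.
Ready: 5, 6 and 2. 5 is listed earlier → 5.
3, 6 and 2 are all available; 3 is listed earlier → 3.
Now 6 and 2 have their prerequisites met. 6 is listed earlier, so 6 next.
2 is the only step now ready → 2.

1, 4, 5, 3, 6, 2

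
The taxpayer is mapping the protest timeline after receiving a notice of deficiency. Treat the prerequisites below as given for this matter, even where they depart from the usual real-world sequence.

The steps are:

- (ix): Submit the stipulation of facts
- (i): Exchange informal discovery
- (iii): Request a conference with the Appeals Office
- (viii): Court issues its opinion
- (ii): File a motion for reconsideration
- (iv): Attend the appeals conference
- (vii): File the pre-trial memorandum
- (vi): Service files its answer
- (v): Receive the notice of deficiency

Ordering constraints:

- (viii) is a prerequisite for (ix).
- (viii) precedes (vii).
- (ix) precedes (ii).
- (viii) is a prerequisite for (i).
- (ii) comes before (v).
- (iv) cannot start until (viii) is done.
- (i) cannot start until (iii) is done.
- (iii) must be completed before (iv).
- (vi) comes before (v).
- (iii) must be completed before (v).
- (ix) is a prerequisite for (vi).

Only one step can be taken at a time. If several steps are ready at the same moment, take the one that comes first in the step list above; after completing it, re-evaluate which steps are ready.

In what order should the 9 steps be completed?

(iii), (viii), (ix), (i), (ii), (iv), (vii), (vi), (v)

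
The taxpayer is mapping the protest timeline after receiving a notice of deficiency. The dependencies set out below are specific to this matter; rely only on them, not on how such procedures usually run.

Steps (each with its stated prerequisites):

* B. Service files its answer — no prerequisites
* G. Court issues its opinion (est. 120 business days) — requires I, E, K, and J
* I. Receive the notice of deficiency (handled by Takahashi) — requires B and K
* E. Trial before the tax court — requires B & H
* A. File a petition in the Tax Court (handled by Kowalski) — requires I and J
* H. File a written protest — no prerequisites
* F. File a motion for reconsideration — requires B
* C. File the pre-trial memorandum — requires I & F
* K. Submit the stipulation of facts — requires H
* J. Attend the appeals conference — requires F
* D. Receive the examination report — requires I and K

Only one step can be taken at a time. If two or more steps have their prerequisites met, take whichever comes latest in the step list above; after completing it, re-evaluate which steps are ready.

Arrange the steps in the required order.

H, K, B, F, J, E, I, D, C, A, G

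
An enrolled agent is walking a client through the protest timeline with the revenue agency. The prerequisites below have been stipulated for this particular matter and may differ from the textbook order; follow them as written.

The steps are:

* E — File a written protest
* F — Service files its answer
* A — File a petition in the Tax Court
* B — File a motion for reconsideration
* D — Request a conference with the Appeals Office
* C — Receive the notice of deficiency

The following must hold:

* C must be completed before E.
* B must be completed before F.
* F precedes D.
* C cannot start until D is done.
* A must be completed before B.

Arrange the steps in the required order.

A, B, F, D, C, E

A is the only step with nothing outstanding, so it goes first.
B needed A, now all done → B.
That leaves F as the only ready step → F.
D needed F, now all done → D.
C needed D, now all done → C.
Next only E has its prerequisites met → E.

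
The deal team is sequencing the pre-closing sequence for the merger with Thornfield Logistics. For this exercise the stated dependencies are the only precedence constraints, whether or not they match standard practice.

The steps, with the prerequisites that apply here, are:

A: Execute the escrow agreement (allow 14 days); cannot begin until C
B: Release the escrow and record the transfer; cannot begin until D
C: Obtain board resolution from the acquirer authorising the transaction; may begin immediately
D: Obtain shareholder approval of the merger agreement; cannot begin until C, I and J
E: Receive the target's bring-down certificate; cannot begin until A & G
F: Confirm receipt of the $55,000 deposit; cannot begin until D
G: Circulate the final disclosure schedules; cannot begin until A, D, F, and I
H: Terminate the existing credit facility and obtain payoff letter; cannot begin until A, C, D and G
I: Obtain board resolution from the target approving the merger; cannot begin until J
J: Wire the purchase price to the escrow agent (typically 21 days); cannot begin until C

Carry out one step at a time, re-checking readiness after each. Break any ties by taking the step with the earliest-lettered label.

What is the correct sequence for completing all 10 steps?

C, A, J, I, D, B, F, G, E, H

Only C has no prerequisites, so it is first.
A and J are both available; A has the earlier label → A.
J needed C, now all done → J.
I needed J, now all done → I.
That leaves D as the only ready step → D.
B and F are both available; B has the earlier label → B.
F needed D, now all done → F.
G needed A, D, F and I, now all done → G.
Ready: E and H. E has the earlier label → E.
H needed A, C, D and G, now all done → H.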